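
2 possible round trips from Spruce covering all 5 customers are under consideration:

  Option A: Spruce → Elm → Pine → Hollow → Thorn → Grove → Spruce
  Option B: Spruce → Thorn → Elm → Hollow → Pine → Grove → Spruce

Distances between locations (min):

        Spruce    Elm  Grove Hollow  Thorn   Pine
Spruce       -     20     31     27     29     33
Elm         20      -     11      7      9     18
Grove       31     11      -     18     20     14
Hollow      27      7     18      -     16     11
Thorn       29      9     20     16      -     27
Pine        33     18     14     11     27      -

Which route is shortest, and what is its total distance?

101 min — Option B is the shortest.

Option A: 20 + 18 + 11 + 16 + 20 + 31 = 116
Option B: 29 + 9 + 7 + 11 + 14 + 31 = 101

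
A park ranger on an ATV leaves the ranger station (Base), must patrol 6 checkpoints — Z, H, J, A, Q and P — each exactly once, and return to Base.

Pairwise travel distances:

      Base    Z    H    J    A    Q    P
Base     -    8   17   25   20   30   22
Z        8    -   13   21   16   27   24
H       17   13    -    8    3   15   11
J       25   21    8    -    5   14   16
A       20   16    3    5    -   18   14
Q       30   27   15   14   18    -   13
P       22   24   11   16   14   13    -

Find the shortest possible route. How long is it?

There are 360 distinct closed tours to check (reversals are equivalent).
Base → Z → H → J → A → Q → P → Base: 8+13+8+5+18+13+22 = 87
Base → Z → H → J → A → P → Q → Base: 8+13+8+5+14+13+30 = 91
Base → Z → H → J → Q → A → P → Base: 8+13+8+14+18+14+22 = 97
Base → Z → H → J → Q → P → A → Base: 8+13+8+14+13+14+20 = 90
Base → Z → H → J → P → A → Q → Base: 8+13+8+16+14+18+30 = 107
Base → Z → H → J → P → Q → A → Base: 8+13+8+16+13+18+20 = 96
Base → Z → H → A → J → Q → P → Base: 8+13+3+5+14+13+22 = 78
Base → Z → H → A → J → P → Q → Base: 8+13+3+5+16+13+30 = 88
… (352 more)
The minimum is 78.
One optimal route: Base → Z → H → A → J → Q → P → Base (or its reverse).

Shortest round trip = 78.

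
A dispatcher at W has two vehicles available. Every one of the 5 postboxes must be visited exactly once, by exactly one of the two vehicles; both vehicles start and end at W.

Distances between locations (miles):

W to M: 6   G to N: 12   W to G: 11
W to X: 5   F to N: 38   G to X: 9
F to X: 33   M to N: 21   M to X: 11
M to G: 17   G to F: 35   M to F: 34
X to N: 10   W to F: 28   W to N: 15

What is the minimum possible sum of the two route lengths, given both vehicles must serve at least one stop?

102 miles — the smallest possible combined total.

Try each way of splitting the stops between the two vehicles (each non-empty) and, for each split, find the best tour for each vehicle:
  {M} + {G, F, X, N}: 12 + 90 = 102
  {G} + {M, F, X, N}: 22 + 93 = 115
  {M, G} + {F, X, N}: 34 + 81 = 115
  {F} + {M, G, X, N}: 56 + 50 = 106
  {M, F} + {G, X, N}: 68 + 38 = 106
  {G, F} + {M, X, N}: 74 + 42 = 116
  … (15 splits in total)
Best: vehicle 1 W → M → W = 12; vehicle 2 W → F → G → N → X → W = 90; combined 102.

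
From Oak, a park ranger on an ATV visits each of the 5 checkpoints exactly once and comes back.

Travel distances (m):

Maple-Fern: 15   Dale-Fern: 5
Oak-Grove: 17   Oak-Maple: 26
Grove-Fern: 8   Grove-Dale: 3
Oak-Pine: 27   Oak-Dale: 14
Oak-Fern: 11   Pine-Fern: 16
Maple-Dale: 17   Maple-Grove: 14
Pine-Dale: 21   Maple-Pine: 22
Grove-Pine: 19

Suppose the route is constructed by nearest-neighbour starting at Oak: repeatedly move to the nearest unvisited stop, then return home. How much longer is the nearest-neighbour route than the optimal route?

From Oak: Fern=11, Dale=14, Grove=17, Maple=26, Pine=27 → choose Fern (11).
From Fern: Dale=5, Grove=8, Maple=15, Pine=16 → choose Dale (5).
From Dale: Grove=3, Maple=17, Pine=21 → choose Grove (3).
From Grove: Maple=14, Pine=19 → choose Maple (14).
From Maple: Pine=22 → choose Pine (22).
NN route Oak → Fern → Dale → Grove → Maple → Pine → Oak costs 82.
Optimal: Oak → Dale → Grove → Maple → Pine → Fern → Oak costs 80 (by enumerating all 60 distinct tours).
Excess = 82 − 80 = 2.

2 m longer than the optimal tour.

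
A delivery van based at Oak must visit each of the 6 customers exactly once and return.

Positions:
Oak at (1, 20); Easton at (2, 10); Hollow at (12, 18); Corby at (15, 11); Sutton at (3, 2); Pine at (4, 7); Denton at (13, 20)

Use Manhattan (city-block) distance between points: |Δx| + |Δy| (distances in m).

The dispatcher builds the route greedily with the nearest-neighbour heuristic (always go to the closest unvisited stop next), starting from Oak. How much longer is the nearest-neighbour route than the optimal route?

Excess over optimum: 2 m.

From Oak: Easton=11, Denton=12, Hollow=13, Pine=16, Sutton=20, Corby=23 → choose Easton (11).
From Easton: Pine=5, Sutton=9, Corby=14, Hollow=18, Denton=21 → choose Pine (5).
From Pine: Sutton=6, Corby=15, Hollow=19, Denton=22 → choose Sutton (6).
From Sutton: Corby=21, Hollow=25, Denton=28 → choose Corby (21).
From Corby: Hollow=10, Denton=11 → choose Hollow (10).
From Hollow: Denton=3 → choose Denton (3).
NN route Oak → Easton → Pine → Sutton → Corby → Hollow → Denton → Oak costs 68.
Optimal: Oak → Easton → Sutton → Pine → Corby → Hollow → Denton → Oak costs 66 (by enumerating all 360 distinct tours).
Excess = 68 − 66 = 2.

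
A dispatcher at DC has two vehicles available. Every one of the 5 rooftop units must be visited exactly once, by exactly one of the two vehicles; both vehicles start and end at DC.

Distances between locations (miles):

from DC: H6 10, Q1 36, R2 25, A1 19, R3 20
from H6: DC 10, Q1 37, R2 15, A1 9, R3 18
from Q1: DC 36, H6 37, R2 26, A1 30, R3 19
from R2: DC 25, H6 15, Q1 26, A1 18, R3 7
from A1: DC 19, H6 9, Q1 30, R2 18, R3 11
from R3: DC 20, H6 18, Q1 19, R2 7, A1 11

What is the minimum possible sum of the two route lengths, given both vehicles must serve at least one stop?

There are 2^4 − 1 = 15 ways to divide the 5 stops into two non-empty groups. For each, the best each vehicle can do is its own shortest tour through its group:
  {H6} + {Q1, R2, A1, R3}: 20 + 99 = 119
  {Q1} + {H6, R2, A1, R3}: 72 + 62 = 134
  {H6, Q1} + {R2, A1, R3}: 83 + 62 = 145
  {R2} + {H6, Q1, A1, R3}: 50 + 85 = 135
  {H6, R2} + {Q1, A1, R3}: 50 + 85 = 135
  {Q1, R2} + {H6, A1, R3}: 87 + 50 = 137
  … (15 splits in total)
Best: vehicle 1 DC → H6 → DC = 20; vehicle 2 DC → Q1 → R2 → R3 → A1 → DC = 99; combined 119.

119 miles — the smallest possible combined total.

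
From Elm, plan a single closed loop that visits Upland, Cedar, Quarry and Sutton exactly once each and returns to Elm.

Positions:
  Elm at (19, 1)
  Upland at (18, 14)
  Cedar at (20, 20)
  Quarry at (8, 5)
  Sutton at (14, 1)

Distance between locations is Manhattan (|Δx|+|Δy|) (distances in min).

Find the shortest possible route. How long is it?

There are 12 distinct closed tours to check (reversals are equivalent).
Elm-Upland-Cedar-Quarry-Sutton-Elm: 14+8+27+10+5 = 64
Elm-Upland-Cedar-Sutton-Quarry-Elm: 14+8+25+10+15 = 72
Elm-Upland-Quarry-Cedar-Sutton-Elm: 14+19+27+25+5 = 90
Elm-Upland-Quarry-Sutton-Cedar-Elm: 14+19+10+25+20 = 88
Elm-Upland-Sutton-Cedar-Quarry-Elm: 14+17+25+27+15 = 98
Elm-Upland-Sutton-Quarry-Cedar-Elm: 14+17+10+27+20 = 88
Elm-Cedar-Upland-Quarry-Sutton-Elm: 20+8+19+10+5 = 62
Elm-Cedar-Upland-Sutton-Quarry-Elm: 20+8+17+10+15 = 70
Elm-Cedar-Quarry-Upland-Sutton-Elm: 20+27+19+17+5 = 88
Elm-Cedar-Sutton-Upland-Quarry-Elm: 20+25+17+19+15 = 96
Elm-Quarry-Upland-Cedar-Sutton-Elm: 15+19+8+25+5 = 72
Elm-Quarry-Cedar-Upland-Sutton-Elm: 15+27+8+17+5 = 72
The minimum is 62.
One optimal route: Elm → Cedar → Upland → Quarry → Sutton → Elm (or its reverse).

Shortest round trip = 62 min.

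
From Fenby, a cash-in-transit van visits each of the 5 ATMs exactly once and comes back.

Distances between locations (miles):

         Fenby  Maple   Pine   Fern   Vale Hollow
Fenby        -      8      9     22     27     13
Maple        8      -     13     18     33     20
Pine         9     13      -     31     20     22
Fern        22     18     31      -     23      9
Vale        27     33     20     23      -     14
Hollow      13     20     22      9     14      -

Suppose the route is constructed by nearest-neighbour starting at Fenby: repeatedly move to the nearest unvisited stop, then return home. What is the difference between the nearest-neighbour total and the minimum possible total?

The nearest-neighbour route is 8 miles longer than optimal.

Fenby: Maple=8, Pine=9, Hollow=13, Fern=22, Vale=27 ⇒ Maple
Maple: Pine=13, Fern=18, Hollow=20, Vale=33 ⇒ Pine
Pine: Vale=20, Hollow=22, Fern=31 ⇒ Vale
Vale: Hollow=14, Fern=23 ⇒ Hollow
Hollow: Fern=9 ⇒ Fern
NN route Fenby → Maple → Pine → Vale → Hollow → Fern → Fenby costs 86.
Optimal: Fenby → Maple → Fern → Hollow → Vale → Pine → Fenby costs 78 (by enumerating all 60 distinct tours).
Excess = 86 − 78 = 8.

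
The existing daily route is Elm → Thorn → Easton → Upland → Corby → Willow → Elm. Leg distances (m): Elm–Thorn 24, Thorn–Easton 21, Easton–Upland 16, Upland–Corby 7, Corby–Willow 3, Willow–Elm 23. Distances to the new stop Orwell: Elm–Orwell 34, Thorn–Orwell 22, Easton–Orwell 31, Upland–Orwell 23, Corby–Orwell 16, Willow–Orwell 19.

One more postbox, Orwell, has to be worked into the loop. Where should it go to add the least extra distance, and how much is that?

Adding 30 m by placing Orwell on the Willow–Elm leg.

Insertion cost between consecutive stops i–j is d(i,Orwell) + d(Orwell,j) − d(i,j):
  between Elm and Thorn: 34 + 22 − 24 = 32
  between Thorn and Easton: 22 + 31 − 21 = 32
  between Easton and Upland: 31 + 23 − 16 = 38
  between Upland and Corby: 23 + 16 − 7 = 32
  between Corby and Willow: 16 + 19 − 3 = 32
  between Willow and Elm: 19 + 34 − 23 = 30
Cheapest insertion is between Willow and Elm, adding 30.
New total = 94 + 30 = 124.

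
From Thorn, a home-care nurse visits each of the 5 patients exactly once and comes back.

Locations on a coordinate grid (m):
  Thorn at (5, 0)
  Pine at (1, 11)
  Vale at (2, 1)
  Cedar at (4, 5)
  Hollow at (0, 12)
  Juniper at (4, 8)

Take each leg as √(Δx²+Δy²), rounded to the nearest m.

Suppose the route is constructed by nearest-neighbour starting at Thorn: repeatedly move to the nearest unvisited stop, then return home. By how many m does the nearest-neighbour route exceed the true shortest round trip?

Excess over optimum: 1 m.

From Thorn: Vale=3, Cedar=5, Juniper=8, Pine=12, Hollow=13 → choose Vale (3).
From Vale: Cedar=4, Juniper=7, Pine=10, Hollow=11 → choose Cedar (4).
From Cedar: Juniper=3, Pine=7, Hollow=8 → choose Juniper (3).
From Juniper: Pine=4, Hollow=6 → choose Pine (4).
From Pine: Hollow=1 → choose Hollow (1).
NN route Thorn → Vale → Cedar → Juniper → Pine → Hollow → Thorn costs 28.
Optimal: Thorn → Vale → Hollow → Pine → Juniper → Cedar → Thorn costs 27 (by enumerating all 60 distinct tours).
Excess = 28 − 27 = 1.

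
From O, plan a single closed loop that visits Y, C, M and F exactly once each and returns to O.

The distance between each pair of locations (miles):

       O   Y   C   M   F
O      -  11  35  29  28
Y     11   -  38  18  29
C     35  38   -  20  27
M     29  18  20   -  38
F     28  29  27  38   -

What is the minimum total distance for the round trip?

With 4 stops there are 4!/2 = 12 distinct round trips (a route and its reverse cost the same).
O - Y - C - M - F - O: 11+38+20+38+28 = 135
O - Y - C - F - M - O: 11+38+27+38+29 = 143
O - Y - M - C - F - O: 11+18+20+27+28 = 104
O - Y - M - F - C - O: 11+18+38+27+35 = 129
O - Y - F - C - M - O: 11+29+27+20+29 = 116
O - Y - F - M - C - O: 11+29+38+20+35 = 133
O - C - Y - M - F - O: 35+38+18+38+28 = 157
O - C - Y - F - M - O: 35+38+29+38+29 = 169
O - C - M - Y - F - O: 35+20+18+29+28 = 130
O - C - F - Y - M - O: 35+27+29+18+29 = 138
O - M - Y - C - F - O: 29+18+38+27+28 = 140
O - M - C - Y - F - O: 29+20+38+29+28 = 144
The minimum is 104.
One optimal route: O → Y → M → C → F → O (or its reverse).

Minimum total distance: 104 miles.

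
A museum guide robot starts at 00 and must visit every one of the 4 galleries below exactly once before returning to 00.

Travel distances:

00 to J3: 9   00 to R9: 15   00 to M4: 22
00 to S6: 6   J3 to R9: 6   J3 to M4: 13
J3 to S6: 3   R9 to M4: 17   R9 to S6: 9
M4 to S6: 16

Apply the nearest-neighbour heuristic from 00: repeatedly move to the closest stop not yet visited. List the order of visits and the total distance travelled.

Total distance 54 via the nearest-neighbour route 00 → S6 → J3 → R9 → M4 → 00.

At 00 the remaining stops are S6 6, J3 9, R9 15, M4 22; go to S6.
At S6 the remaining stops are J3 3, R9 9, M4 16; go to J3.
At J3 the remaining stops are R9 6, M4 13; go to R9.
At R9 the remaining stops are M4 17; go to M4.
Return M4→00: 22.
Total = 6 + 3 + 6 + 17 + 22 = 54.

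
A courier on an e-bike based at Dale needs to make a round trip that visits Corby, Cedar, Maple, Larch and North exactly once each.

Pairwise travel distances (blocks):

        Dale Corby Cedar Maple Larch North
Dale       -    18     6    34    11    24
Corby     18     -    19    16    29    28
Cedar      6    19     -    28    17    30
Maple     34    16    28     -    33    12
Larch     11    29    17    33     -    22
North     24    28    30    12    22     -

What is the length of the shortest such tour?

Minimum total distance: 86 blocks.

Dale-Corby-Cedar-Maple-Larch-North-Dale: 18+19+28+33+22+24 = 144
Dale-Corby-Cedar-Maple-North-Larch-Dale: 18+19+28+12+22+11 = 110
Dale-Corby-Cedar-Larch-Maple-North-Dale: 18+19+17+33+12+24 = 123
Dale-Corby-Cedar-Larch-North-Maple-Dale: 18+19+17+22+12+34 = 122
Dale-Corby-Cedar-North-Maple-Larch-Dale: 18+19+30+12+33+11 = 123
Dale-Corby-Cedar-North-Larch-Maple-Dale: 18+19+30+22+33+34 = 156
Dale-Corby-Maple-Cedar-Larch-North-Dale: 18+16+28+17+22+24 = 125
Dale-Corby-Maple-Cedar-North-Larch-Dale: 18+16+28+30+22+11 = 125
Dale-Corby-Maple-Larch-Cedar-North-Dale: 18+16+33+17+30+24 = 138
Dale-Corby-Maple-Larch-North-Cedar-Dale: 18+16+33+22+30+6 = 125
Dale-Corby-Maple-North-Cedar-Larch-Dale: 18+16+12+30+17+11 = 104
Dale-Corby-Maple-North-Larch-Cedar-Dale: 18+16+12+22+17+6 = 91
Dale-Corby-Larch-Cedar-Maple-North-Dale: 18+29+17+28+12+24 = 128
Dale-Corby-Larch-Cedar-North-Maple-Dale: 18+29+17+30+12+34 = 140
… (46 more)
Dale-Cedar-Corby-Maple-North-Larch-Dale: 6+19+16+12+22+11 = 86  ← best
The minimum is 86.
One optimal route: Dale → Cedar → Corby → Maple → North → Larch → Dale (or its reverse).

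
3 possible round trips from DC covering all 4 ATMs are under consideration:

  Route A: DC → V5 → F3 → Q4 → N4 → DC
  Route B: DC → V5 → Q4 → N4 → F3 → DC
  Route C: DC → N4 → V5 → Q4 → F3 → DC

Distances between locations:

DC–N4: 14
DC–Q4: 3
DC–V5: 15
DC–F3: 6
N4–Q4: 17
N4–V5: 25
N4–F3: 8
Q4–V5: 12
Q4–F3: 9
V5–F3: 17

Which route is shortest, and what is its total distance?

Shortest is Route B, total 58.

Route A: 15 + 17 + 9 + 17 + 14 = 72
Route B: 15 + 12 + 17 + 8 + 6 = 58
Route C: 14 + 25 + 12 + 9 + 6 = 66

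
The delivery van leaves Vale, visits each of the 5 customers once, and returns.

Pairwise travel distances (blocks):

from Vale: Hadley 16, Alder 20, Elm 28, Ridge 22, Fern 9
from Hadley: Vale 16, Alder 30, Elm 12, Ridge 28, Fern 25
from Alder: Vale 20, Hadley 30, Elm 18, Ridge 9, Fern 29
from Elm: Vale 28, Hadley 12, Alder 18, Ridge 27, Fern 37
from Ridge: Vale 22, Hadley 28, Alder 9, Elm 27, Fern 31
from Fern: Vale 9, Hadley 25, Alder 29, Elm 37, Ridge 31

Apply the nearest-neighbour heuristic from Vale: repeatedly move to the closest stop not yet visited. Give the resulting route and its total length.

At Vale the remaining stops are Fern 9, Hadley 16, Alder 20, Ridge 22, Elm 28; go to Fern.
At Fern the remaining stops are Hadley 25, Alder 29, Ridge 31, Elm 37; go to Hadley.
At Hadley the remaining stops are Elm 12, Ridge 28, Alder 30; go to Elm.
At Elm the remaining stops are Alder 18, Ridge 27; go to Alder.
At Alder the remaining stops are Ridge 9; go to Ridge.
Return Ridge→Vale: 22.
Total = 9 + 25 + 12 + 18 + 9 + 22 = 95.

Nearest-neighbour total = 95 blocks; route Vale → Fern → Hadley → Elm → Alder → Ridge → Vale.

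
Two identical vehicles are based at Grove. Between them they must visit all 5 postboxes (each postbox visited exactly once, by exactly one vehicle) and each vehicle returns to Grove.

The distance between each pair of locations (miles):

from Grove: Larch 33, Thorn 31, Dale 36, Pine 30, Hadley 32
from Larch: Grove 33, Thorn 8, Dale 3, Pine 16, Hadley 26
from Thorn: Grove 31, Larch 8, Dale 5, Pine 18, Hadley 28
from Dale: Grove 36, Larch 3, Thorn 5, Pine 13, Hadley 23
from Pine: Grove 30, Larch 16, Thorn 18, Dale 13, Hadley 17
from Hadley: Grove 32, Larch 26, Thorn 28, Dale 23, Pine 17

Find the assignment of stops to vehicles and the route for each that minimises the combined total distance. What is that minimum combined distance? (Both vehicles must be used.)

Try each way of splitting the stops between the two vehicles (each non-empty) and, for each split, find the best tour for each vehicle:
  {Larch} + {Thorn, Dale, Pine, Hadley}: 66 + 98 = 164
  {Thorn} + {Larch, Dale, Pine, Hadley}: 62 + 98 = 160
  {Larch, Thorn} + {Dale, Pine, Hadley}: 72 + 98 = 170
  {Dale} + {Larch, Thorn, Pine, Hadley}: 72 + 104 = 176
  {Larch, Dale} + {Thorn, Pine, Hadley}: 72 + 98 = 170
  {Thorn, Dale} + {Larch, Pine, Hadley}: 72 + 98 = 170
  … (15 splits in total)
  {Larch, Thorn, Dale, Pine} + {Hadley}: 85 + 64 = 149  ← best
Best: vehicle 1 Grove → Thorn → Larch → Dale → Pine → Grove = 85; vehicle 2 Grove → Hadley → Grove = 64; combined 149.

Minimum combined distance: 149 miles.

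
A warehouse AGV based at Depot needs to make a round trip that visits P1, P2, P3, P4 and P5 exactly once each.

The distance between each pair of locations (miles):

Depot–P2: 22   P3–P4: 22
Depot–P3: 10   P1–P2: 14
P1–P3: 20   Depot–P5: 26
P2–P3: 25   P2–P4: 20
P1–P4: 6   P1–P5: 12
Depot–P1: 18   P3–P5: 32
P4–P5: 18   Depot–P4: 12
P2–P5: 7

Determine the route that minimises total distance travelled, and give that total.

With 5 stops there are 5!/2 = 60 distinct round trips (a route and its reverse cost the same).
Depot-P1-P2-P3-P4-P5-Depot: 18+14+25+22+18+26 = 123
Depot-P1-P2-P3-P5-P4-Depot: 18+14+25+32+18+12 = 119
Depot-P1-P2-P4-P3-P5-Depot: 18+14+20+22+32+26 = 132
Depot-P1-P2-P4-P5-P3-Depot: 18+14+20+18+32+10 = 112
Depot-P1-P2-P5-P3-P4-Depot: 18+14+7+32+22+12 = 105
Depot-P1-P2-P5-P4-P3-Depot: 18+14+7+18+22+10 = 89
Depot-P1-P3-P2-P4-P5-Depot: 18+20+25+20+18+26 = 127
Depot-P1-P3-P2-P5-P4-Depot: 18+20+25+7+18+12 = 100
Depot-P1-P3-P4-P2-P5-Depot: 18+20+22+20+7+26 = 113
Depot-P1-P3-P4-P5-P2-Depot: 18+20+22+18+7+22 = 107
Depot-P1-P3-P5-P2-P4-Depot: 18+20+32+7+20+12 = 109
Depot-P1-P3-P5-P4-P2-Depot: 18+20+32+18+20+22 = 130
Depot-P1-P4-P2-P3-P5-Depot: 18+6+20+25+32+26 = 127
Depot-P1-P4-P2-P5-P3-Depot: 18+6+20+7+32+10 = 93
… (46 more)
Depot-P3-P2-P5-P1-P4-Depot: 10+25+7+12+6+12 = 72  ← best
The minimum is 72.
One optimal route: Depot → P3 → P2 → P5 → P1 → P4 → Depot (or its reverse).

Minimum total distance: 72 miles.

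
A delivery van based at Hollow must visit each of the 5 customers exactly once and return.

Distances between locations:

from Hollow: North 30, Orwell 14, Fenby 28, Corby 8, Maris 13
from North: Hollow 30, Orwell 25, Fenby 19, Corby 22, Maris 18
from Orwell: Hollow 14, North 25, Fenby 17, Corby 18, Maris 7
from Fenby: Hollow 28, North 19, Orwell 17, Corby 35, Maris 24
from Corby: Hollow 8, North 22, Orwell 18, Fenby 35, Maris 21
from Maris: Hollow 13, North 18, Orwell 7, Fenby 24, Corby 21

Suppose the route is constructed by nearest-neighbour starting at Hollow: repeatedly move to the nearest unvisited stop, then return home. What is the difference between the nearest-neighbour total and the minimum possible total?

Hollow: Corby=8, Maris=13, Orwell=14, Fenby=28, North=30 ⇒ Corby
Corby: Orwell=18, Maris=21, North=22, Fenby=35 ⇒ Orwell
Orwell: Maris=7, Fenby=17, North=25 ⇒ Maris
Maris: North=18, Fenby=24 ⇒ North
North: Fenby=19 ⇒ Fenby
NN route Hollow → Corby → Orwell → Maris → North → Fenby → Hollow costs 98.
Optimal: Hollow → Corby → North → Fenby → Orwell → Maris → Hollow costs 86 (by enumerating all 60 distinct tours).
Excess = 98 − 86 = 12.

12 longer than the optimal tour.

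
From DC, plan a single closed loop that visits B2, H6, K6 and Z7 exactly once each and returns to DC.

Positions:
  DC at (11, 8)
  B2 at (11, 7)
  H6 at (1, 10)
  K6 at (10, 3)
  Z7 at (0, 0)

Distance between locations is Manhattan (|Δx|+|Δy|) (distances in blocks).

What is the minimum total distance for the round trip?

With 4 stops there are 4!/2 = 12 distinct round trips (a route and its reverse cost the same).
DC→B2→H6→K6→Z7→DC: 1+13+16+13+19 = 62
DC→B2→H6→Z7→K6→DC: 1+13+11+13+6 = 44
DC→B2→K6→H6→Z7→DC: 1+5+16+11+19 = 52
DC→B2→K6→Z7→H6→DC: 1+5+13+11+12 = 42
DC→B2→Z7→H6→K6→DC: 1+18+11+16+6 = 52
DC→B2→Z7→K6→H6→DC: 1+18+13+16+12 = 60
DC→H6→B2→K6→Z7→DC: 12+13+5+13+19 = 62
DC→H6→B2→Z7→K6→DC: 12+13+18+13+6 = 62
DC→H6→K6→B2→Z7→DC: 12+16+5+18+19 = 70
DC→H6→Z7→B2→K6→DC: 12+11+18+5+6 = 52
DC→K6→B2→H6→Z7→DC: 6+5+13+11+19 = 54
DC→K6→H6→B2→Z7→DC: 6+16+13+18+19 = 72
The minimum is 42.
One optimal route: DC → B2 → K6 → Z7 → H6 → DC (or its reverse).

42 blocks — the shortest possible round trip.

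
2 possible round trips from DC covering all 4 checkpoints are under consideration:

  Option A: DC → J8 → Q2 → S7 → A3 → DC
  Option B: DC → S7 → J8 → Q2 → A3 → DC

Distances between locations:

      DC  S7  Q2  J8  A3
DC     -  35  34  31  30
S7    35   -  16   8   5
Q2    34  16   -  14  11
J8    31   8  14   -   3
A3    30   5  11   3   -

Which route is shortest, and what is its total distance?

Option A: 31 + 14 + 16 + 5 + 30 = 96
Option B: 35 + 8 + 14 + 11 + 30 = 98

96 — Option A is the shortest.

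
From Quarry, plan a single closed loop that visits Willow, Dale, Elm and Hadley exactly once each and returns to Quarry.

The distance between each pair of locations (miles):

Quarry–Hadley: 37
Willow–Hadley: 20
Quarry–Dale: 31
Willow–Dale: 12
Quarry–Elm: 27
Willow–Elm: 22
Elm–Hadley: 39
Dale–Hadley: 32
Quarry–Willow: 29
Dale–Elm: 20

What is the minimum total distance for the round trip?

116 miles — the shortest possible round trip.

With 4 stops there are 4!/2 = 12 distinct round trips (a route and its reverse cost the same).
Quarry - Willow - Dale - Elm - Hadley - Quarry: 29+12+20+39+37 = 137
Quarry - Willow - Dale - Hadley - Elm - Quarry: 29+12+32+39+27 = 139
Quarry - Willow - Elm - Dale - Hadley - Quarry: 29+22+20+32+37 = 140
Quarry - Willow - Elm - Hadley - Dale - Quarry: 29+22+39+32+31 = 153
Quarry - Willow - Hadley - Dale - Elm - Quarry: 29+20+32+20+27 = 128
Quarry - Willow - Hadley - Elm - Dale - Quarry: 29+20+39+20+31 = 139
Quarry - Dale - Willow - Elm - Hadley - Quarry: 31+12+22+39+37 = 141
Quarry - Dale - Willow - Hadley - Elm - Quarry: 31+12+20+39+27 = 129
Quarry - Dale - Elm - Willow - Hadley - Quarry: 31+20+22+20+37 = 130
Quarry - Dale - Hadley - Willow - Elm - Quarry: 31+32+20+22+27 = 132
Quarry - Elm - Willow - Dale - Hadley - Quarry: 27+22+12+32+37 = 130
Quarry - Elm - Dale - Willow - Hadley - Quarry: 27+20+12+20+37 = 116
The minimum is 116.
One optimal route: Quarry → Elm → Dale → Willow → Hadley → Quarry (or its reverse).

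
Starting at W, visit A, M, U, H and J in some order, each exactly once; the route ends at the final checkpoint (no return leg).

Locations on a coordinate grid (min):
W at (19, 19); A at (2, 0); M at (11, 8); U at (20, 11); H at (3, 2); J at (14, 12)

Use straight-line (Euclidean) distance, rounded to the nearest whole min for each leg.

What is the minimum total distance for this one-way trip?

There are 5! = 120 possible orderings.
W→A→M→U→H→J: 25+12+9+19+15 = 80
W→A→M→U→J→H: 25+12+9+6+15 = 67
W→A→M→H→U→J: 25+12+10+19+6 = 72
W→A→M→H→J→U: 25+12+10+15+6 = 68
W→A→M→J→U→H: 25+12+5+6+19 = 67
W→A→M→J→H→U: 25+12+5+15+19 = 76
W→A→U→M→H→J: 25+21+9+10+15 = 80
W→A→U→M→J→H: 25+21+9+5+15 = 75
W→A→U→H→M→J: 25+21+19+10+5 = 80
W→A→U→H→J→M: 25+21+19+15+5 = 85
W→A→U→J→M→H: 25+21+6+5+10 = 67
W→A→U→J→H→M: 25+21+6+15+10 = 77
W→A→H→M→U→J: 25+2+10+9+6 = 52
W→A→H→M→J→U: 25+2+10+5+6 = 48
… (106 more)
W→U→J→M→H→A: 8+6+5+10+2 = 31  ← best
The minimum is 31.
One shortest path: W → U → J → M → H → A.

31 min — the minimum one-way total.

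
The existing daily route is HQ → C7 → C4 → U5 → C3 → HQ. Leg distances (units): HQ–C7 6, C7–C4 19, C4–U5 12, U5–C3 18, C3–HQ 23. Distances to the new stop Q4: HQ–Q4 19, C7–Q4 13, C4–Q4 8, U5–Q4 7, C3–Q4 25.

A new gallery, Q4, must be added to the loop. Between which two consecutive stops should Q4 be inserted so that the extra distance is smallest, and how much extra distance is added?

Insertion cost between consecutive stops i–j is d(i,Q4) + d(Q4,j) − d(i,j):
  between HQ and C7: 19 + 13 − 6 = 26
  between C7 and C4: 13 + 8 − 19 = 2
  between C4 and U5: 8 + 7 − 12 = 3
  between U5 and C3: 7 + 25 − 18 = 14
  between C3 and HQ: 25 + 19 − 23 = 21
Cheapest insertion is between C7 and C4, adding 2.
New total = 78 + 2 = 80.

Minimum extra distance: 2, inserting Q4 between C7 and C4.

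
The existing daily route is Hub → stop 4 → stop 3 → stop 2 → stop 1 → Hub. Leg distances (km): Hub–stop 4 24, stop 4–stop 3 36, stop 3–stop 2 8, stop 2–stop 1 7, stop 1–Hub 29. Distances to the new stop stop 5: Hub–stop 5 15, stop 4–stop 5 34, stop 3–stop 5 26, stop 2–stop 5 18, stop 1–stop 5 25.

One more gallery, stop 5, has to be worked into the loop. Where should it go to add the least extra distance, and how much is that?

+11 km — insert stop 5 between stop 1 and Hub.

Insertion cost between consecutive stops i–j is d(i,stop 5) + d(stop 5,j) − d(i,j):
  between Hub and stop 4: 15 + 34 − 24 = 25
  between stop 4 and stop 3: 34 + 26 − 36 = 24
  between stop 3 and stop 2: 26 + 18 − 8 = 36
  between stop 2 and stop 1: 18 + 25 − 7 = 36
  between stop 1 and Hub: 25 + 15 − 29 = 11
Cheapest insertion is between stop 1 and Hub, adding 11.
New total = 104 + 11 = 115.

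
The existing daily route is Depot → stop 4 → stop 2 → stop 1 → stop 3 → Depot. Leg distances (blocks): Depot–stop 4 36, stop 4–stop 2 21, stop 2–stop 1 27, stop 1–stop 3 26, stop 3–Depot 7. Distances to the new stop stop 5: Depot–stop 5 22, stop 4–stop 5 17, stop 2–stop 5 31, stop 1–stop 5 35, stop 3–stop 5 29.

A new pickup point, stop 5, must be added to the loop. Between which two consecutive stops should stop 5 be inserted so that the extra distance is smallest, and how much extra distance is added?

Adding 3 blocks by placing stop 5 on the Depot–stop 4 leg.

Insertion cost between consecutive stops i–j is d(i,stop 5) + d(stop 5,j) − d(i,j):
  between Depot and stop 4: 22 + 17 − 36 = 3
  between stop 4 and stop 2: 17 + 31 − 21 = 27
  between stop 2 and stop 1: 31 + 35 − 27 = 39
  between stop 1 and stop 3: 35 + 29 − 26 = 38
  between stop 3 and Depot: 29 + 22 − 7 = 44
Cheapest insertion is between Depot and stop 4, adding 3.
New total = 117 + 3 = 120.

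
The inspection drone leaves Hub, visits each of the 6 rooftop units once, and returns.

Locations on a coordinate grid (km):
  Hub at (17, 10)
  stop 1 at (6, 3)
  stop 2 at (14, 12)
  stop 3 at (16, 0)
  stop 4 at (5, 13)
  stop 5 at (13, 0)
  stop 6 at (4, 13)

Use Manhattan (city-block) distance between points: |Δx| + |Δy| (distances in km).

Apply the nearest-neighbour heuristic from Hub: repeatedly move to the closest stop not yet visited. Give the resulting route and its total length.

Nearest-neighbour total = 52 km; route Hub → stop 2 → stop 4 → stop 6 → stop 1 → stop 5 → stop 3 → Hub.

At Hub the remaining stops are stop 2 5, stop 3 11, stop 5 14, stop 4 15, stop 6 16, stop 1 18; go to stop 2.
At stop 2 the remaining stops are stop 4 10, stop 6 11, stop 5 13, stop 3 14, stop 1 17; go to stop 4.
At stop 4 the remaining stops are stop 6 1, stop 1 11, stop 5 21, stop 3 24; go to stop 6.
At stop 6 the remaining stops are stop 1 12, stop 5 22, stop 3 25; go to stop 1.
At stop 1 the remaining stops are stop 5 10, stop 3 13; go to stop 5.
At stop 5 the remaining stops are stop 3 3; go to stop 3.
Return stop 3→Hub: 11.
Total = 5 + 10 + 1 + 12 + 10 + 3 + 11 = 52.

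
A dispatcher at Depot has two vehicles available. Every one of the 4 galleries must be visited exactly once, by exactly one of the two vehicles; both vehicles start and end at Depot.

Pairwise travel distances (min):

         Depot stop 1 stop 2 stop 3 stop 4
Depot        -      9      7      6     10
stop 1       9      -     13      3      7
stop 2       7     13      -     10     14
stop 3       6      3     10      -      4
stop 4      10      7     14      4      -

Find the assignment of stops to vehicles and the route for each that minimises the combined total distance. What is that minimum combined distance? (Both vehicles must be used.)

Try each way of splitting the stops between the two vehicles (each non-empty) and, for each split, find the best tour for each vehicle:
  {stop 1} + {stop 2, stop 3, stop 4}: 18 + 31 = 49
  {stop 2} + {stop 1, stop 3, stop 4}: 14 + 26 = 40
  {stop 1, stop 2} + {stop 3, stop 4}: 29 + 20 = 49
  {stop 3} + {stop 1, stop 2, stop 4}: 12 + 37 = 49
  {stop 1, stop 3} + {stop 2, stop 4}: 18 + 31 = 49
  {stop 2, stop 3} + {stop 1, stop 4}: 23 + 26 = 49
  … (7 splits in total)
Best: vehicle 1 Depot → stop 2 → Depot = 14; vehicle 2 Depot → stop 1 → stop 3 → stop 4 → Depot = 26; combined 40.

40 min — the smallest possible combined total.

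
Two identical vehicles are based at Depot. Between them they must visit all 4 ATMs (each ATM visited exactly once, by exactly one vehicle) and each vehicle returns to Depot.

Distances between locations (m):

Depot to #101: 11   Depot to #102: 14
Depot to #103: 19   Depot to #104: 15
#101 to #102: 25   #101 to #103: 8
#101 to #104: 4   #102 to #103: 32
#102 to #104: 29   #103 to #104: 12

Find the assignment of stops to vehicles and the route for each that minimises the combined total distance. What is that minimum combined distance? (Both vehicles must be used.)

Minimum combined distance: 74 m.

Try each way of splitting the stops between the two vehicles (each non-empty) and, for each split, find the best tour for each vehicle:
  {#101} + {#102, #103, #104}: 22 + 73 = 95
  {#102} + {#101, #103, #104}: 28 + 46 = 74
  {#101, #102} + {#103, #104}: 50 + 46 = 96
  {#103} + {#101, #102, #104}: 38 + 58 = 96
  {#101, #103} + {#102, #104}: 38 + 58 = 96
  {#102, #103} + {#101, #104}: 65 + 30 = 95
  … (7 splits in total)
Best: vehicle 1 Depot → #102 → Depot = 28; vehicle 2 Depot → #101 → #103 → #104 → Depot = 46; combined 74.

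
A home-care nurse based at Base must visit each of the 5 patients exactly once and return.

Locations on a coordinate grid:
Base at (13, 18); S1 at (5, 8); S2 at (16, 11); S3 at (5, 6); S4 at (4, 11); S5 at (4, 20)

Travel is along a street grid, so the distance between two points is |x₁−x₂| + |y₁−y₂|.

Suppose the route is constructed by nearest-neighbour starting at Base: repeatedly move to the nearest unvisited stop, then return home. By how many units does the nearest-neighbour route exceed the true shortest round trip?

From Base: S2=10, S5=11, S4=16, S1=18, S3=20 → choose S2 (10).
From S2: S4=12, S1=14, S3=16, S5=21 → choose S4 (12).
From S4: S1=4, S3=6, S5=9 → choose S1 (4).
From S1: S3=2, S5=13 → choose S3 (2).
From S3: S5=15 → choose S5 (15).
NN route Base → S2 → S4 → S1 → S3 → S5 → Base costs 54.
Optimal: Base → S2 → S1 → S3 → S4 → S5 → Base costs 52 (by enumerating all 60 distinct tours).
Excess = 54 − 52 = 2.

Excess over optimum: 2.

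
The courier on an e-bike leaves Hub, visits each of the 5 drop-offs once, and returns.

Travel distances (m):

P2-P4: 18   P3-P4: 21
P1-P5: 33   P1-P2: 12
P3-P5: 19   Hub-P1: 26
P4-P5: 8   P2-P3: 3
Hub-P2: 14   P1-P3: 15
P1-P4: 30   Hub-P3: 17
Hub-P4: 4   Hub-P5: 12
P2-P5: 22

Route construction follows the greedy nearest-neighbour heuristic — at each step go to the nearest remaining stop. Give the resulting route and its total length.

Nearest-neighbour total = 72 m; route Hub → P4 → P5 → P3 → P2 → P1 → Hub.

From Hub: distances to unvisited — P4=4, P5=12, P2=14, P3=17, P1=26. Nearest is P4 (4).
From P4: distances to unvisited — P5=8, P2=18, P3=21, P1=30. Nearest is P5 (8).
From P5: distances to unvisited — P3=19, P2=22, P1=33. Nearest is P3 (19).
From P3: distances to unvisited — P2=3, P1=15. Nearest is P2 (3).
From P2: distances to unvisited — P1=12. Nearest is P1 (12).
Return P1→Hub: 26.
Total = 4 + 8 + 19 + 3 + 12 + 26 = 72.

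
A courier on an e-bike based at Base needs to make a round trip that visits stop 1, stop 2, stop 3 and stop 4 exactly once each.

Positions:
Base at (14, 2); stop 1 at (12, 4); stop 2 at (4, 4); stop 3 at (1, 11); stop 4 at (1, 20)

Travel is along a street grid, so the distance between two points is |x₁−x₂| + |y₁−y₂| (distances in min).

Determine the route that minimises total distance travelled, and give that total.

There are 12 distinct closed tours to check (reversals are equivalent).
Base → stop 1 → stop 2 → stop 3 → stop 4 → Base: 4+8+10+9+31 = 62
Base → stop 1 → stop 2 → stop 4 → stop 3 → Base: 4+8+19+9+22 = 62
Base → stop 1 → stop 3 → stop 2 → stop 4 → Base: 4+18+10+19+31 = 82
Base → stop 1 → stop 3 → stop 4 → stop 2 → Base: 4+18+9+19+12 = 62
Base → stop 1 → stop 4 → stop 2 → stop 3 → Base: 4+27+19+10+22 = 82
Base → stop 1 → stop 4 → stop 3 → stop 2 → Base: 4+27+9+10+12 = 62
Base → stop 2 → stop 1 → stop 3 → stop 4 → Base: 12+8+18+9+31 = 78
Base → stop 2 → stop 1 → stop 4 → stop 3 → Base: 12+8+27+9+22 = 78
Base → stop 2 → stop 3 → stop 1 → stop 4 → Base: 12+10+18+27+31 = 98
Base → stop 2 → stop 4 → stop 1 → stop 3 → Base: 12+19+27+18+22 = 98
Base → stop 3 → stop 1 → stop 2 → stop 4 → Base: 22+18+8+19+31 = 98
Base → stop 3 → stop 2 → stop 1 → stop 4 → Base: 22+10+8+27+31 = 98
The minimum is 62.
One optimal route: Base → stop 1 → stop 2 → stop 3 → stop 4 → Base (or its reverse).

62 min — the shortest possible round trip.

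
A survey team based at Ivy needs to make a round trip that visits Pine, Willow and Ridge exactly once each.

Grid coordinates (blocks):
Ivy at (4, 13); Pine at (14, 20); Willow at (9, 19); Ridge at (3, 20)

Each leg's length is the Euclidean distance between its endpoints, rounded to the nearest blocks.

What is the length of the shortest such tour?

Shortest round trip = 30 blocks.

There are 3 distinct closed tours to check (reversals are equivalent).
Ivy - Pine - Willow - Ridge - Ivy: 12+5+6+7 = 30
Ivy - Pine - Ridge - Willow - Ivy: 12+11+6+8 = 37
Ivy - Willow - Pine - Ridge - Ivy: 8+5+11+7 = 31
The minimum is 30.
One optimal route: Ivy → Pine → Willow → Ridge → Ivy (or its reverse).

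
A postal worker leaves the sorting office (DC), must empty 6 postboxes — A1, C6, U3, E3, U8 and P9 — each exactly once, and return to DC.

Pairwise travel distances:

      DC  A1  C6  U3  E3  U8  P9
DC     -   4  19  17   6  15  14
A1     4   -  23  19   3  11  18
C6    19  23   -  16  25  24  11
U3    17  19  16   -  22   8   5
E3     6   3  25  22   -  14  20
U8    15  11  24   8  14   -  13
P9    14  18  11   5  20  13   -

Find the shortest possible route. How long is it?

There are 360 distinct closed tours to check (reversals are equivalent).
DC - A1 - C6 - U3 - E3 - U8 - P9 - DC: 4+23+16+22+14+13+14 = 106
DC - A1 - C6 - U3 - E3 - P9 - U8 - DC: 4+23+16+22+20+13+15 = 113
DC - A1 - C6 - U3 - U8 - E3 - P9 - DC: 4+23+16+8+14+20+14 = 99
DC - A1 - C6 - U3 - U8 - P9 - E3 - DC: 4+23+16+8+13+20+6 = 90
DC - A1 - C6 - U3 - P9 - E3 - U8 - DC: 4+23+16+5+20+14+15 = 97
DC - A1 - C6 - U3 - P9 - U8 - E3 - DC: 4+23+16+5+13+14+6 = 81
DC - A1 - C6 - E3 - U3 - U8 - P9 - DC: 4+23+25+22+8+13+14 = 109
DC - A1 - C6 - E3 - U3 - P9 - U8 - DC: 4+23+25+22+5+13+15 = 107
… (352 more)
DC - C6 - P9 - U3 - U8 - A1 - E3 - DC: 19+11+5+8+11+3+6 = 63  ← best
The minimum is 63.
One optimal route: DC → C6 → P9 → U3 → U8 → A1 → E3 → DC (or its reverse).

63 — the shortest possible round trip.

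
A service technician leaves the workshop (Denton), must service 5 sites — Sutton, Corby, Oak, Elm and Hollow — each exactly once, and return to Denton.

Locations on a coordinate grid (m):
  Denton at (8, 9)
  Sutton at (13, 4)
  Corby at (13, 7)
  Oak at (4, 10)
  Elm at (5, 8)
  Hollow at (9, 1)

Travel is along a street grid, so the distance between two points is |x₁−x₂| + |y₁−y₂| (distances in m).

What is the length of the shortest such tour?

Shortest round trip = 36 m.

With 5 stops there are 5!/2 = 60 distinct round trips (a route and its reverse cost the same).
Denton-Sutton-Corby-Oak-Elm-Hollow-Denton: 10+3+12+3+11+9 = 48
Denton-Sutton-Corby-Oak-Hollow-Elm-Denton: 10+3+12+14+11+4 = 54
Denton-Sutton-Corby-Elm-Oak-Hollow-Denton: 10+3+9+3+14+9 = 48
Denton-Sutton-Corby-Elm-Hollow-Oak-Denton: 10+3+9+11+14+5 = 52
Denton-Sutton-Corby-Hollow-Oak-Elm-Denton: 10+3+10+14+3+4 = 44
Denton-Sutton-Corby-Hollow-Elm-Oak-Denton: 10+3+10+11+3+5 = 42
Denton-Sutton-Oak-Corby-Elm-Hollow-Denton: 10+15+12+9+11+9 = 66
Denton-Sutton-Oak-Corby-Hollow-Elm-Denton: 10+15+12+10+11+4 = 62
Denton-Sutton-Oak-Elm-Corby-Hollow-Denton: 10+15+3+9+10+9 = 56
Denton-Sutton-Oak-Elm-Hollow-Corby-Denton: 10+15+3+11+10+7 = 56
Denton-Sutton-Oak-Hollow-Corby-Elm-Denton: 10+15+14+10+9+4 = 62
Denton-Sutton-Oak-Hollow-Elm-Corby-Denton: 10+15+14+11+9+7 = 66
Denton-Sutton-Elm-Corby-Oak-Hollow-Denton: 10+12+9+12+14+9 = 66
Denton-Sutton-Elm-Corby-Hollow-Oak-Denton: 10+12+9+10+14+5 = 60
… (46 more)
Denton-Corby-Sutton-Hollow-Elm-Oak-Denton: 7+3+7+11+3+5 = 36  ← best
The minimum is 36.
One optimal route: Denton → Corby → Sutton → Hollow → Elm → Oak → Denton (or its reverse).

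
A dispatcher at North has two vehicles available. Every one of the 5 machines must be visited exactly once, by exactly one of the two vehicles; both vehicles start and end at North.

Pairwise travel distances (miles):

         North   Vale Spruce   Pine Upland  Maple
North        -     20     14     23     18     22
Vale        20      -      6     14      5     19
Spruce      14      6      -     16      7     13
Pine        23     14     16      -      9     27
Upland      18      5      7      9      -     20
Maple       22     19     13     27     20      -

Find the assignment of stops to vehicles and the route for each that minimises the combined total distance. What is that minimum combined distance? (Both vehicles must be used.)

Try each way of splitting the stops between the two vehicles (each non-empty) and, for each split, find the best tour for each vehicle:
  {Vale} + {Spruce, Pine, Upland, Maple}: 40 + 74 = 114
  {Spruce} + {Vale, Pine, Upland, Maple}: 28 + 78 = 106
  {Vale, Spruce} + {Pine, Upland, Maple}: 40 + 74 = 114
  {Pine} + {Vale, Spruce, Upland, Maple}: 46 + 64 = 110
  {Vale, Pine} + {Spruce, Upland, Maple}: 57 + 60 = 117
  {Spruce, Pine} + {Vale, Upland, Maple}: 53 + 64 = 117
  … (15 splits in total)
  {Vale, Spruce, Pine, Upland} + {Maple}: 57 + 44 = 101  ← best
Best: vehicle 1 North → Spruce → Vale → Upland → Pine → North = 57; vehicle 2 North → Maple → North = 44; combined 101.

Minimum combined distance: 101 miles.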